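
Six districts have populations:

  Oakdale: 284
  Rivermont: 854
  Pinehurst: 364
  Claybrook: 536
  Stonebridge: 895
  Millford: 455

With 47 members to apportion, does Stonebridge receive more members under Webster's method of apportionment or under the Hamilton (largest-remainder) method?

Webster

Webster: Oakdale 4, Rivermont 12, Pinehurst 5, Claybrook 7, Stonebridge 13, Millford 6.
Hamilton: Oakdale 4, Rivermont 12, Pinehurst 5, Claybrook 8, Stonebridge 12, Millford 6.
Stonebridge gets 13 under Webster and 12 under Hamilton.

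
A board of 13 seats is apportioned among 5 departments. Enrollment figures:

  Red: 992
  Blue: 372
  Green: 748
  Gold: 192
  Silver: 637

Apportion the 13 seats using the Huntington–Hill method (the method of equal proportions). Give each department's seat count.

Red 4; Blue 2; Green 3; Gold 1; Silver 3

With divisor 241: modified quotas Red 4.116, Blue 1.544, Green 3.104, Gold 0.797, Silver 2.643.
Geometric-mean thresholds: Red √(4·5)=4.472, Blue √(1·2)=1.414, Green √(3·4)=3.464, Gold (min 1), Silver √(2·3)=2.449.
Each quota rounded against its threshold gives Red 4, Blue 2, Green 3, Gold 1, Silver 3 (total 13).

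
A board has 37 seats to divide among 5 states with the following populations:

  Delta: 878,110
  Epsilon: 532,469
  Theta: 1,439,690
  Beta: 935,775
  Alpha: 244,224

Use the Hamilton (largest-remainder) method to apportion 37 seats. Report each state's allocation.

Delta=8, Epsilon=5, Theta=13, Beta=9, Alpha=2

The standard divisor is 4030268/37 ≈ 108926.162.
Standard quotas: Delta 8.0615, Epsilon 4.8883, Theta 13.2171, Beta 8.5909, Alpha 2.2421.
Lower quotas: Delta 8, Epsilon 4, Theta 13, Beta 8, Alpha 2 (sum 35, leaving 2 seats).
Remainders in descending order: Epsilon 0.8883, Beta 0.5909, Alpha 0.2421, Theta 0.2171, Delta 0.0615.
The surplus seats go to Epsilon, Beta.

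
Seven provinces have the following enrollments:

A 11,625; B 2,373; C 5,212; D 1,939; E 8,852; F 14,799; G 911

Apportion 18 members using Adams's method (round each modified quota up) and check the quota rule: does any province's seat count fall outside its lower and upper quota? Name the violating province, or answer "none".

Standard quotas: A 4.578, B 0.934, C 2.052, D 0.764, E 3.486, F 5.828, G 0.359.
Adams allocation: A 4, B 1, C 2, D 1, E 3, F 6, G 1.
Every allocation lies between the lower and upper quota.

none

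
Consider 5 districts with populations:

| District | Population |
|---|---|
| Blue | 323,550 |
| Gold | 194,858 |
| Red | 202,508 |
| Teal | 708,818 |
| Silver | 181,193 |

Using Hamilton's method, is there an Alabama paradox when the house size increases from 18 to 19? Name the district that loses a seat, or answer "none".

none

At 18 seats: Blue 4, Gold 2, Red 2, Teal 8, Silver 2.
At 19 seats: Blue 4, Gold 2, Red 3, Teal 8, Silver 2.
No district's allocation decreased.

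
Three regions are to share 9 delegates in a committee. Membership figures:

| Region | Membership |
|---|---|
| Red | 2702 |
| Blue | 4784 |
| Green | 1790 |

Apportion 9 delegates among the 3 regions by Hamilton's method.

The standard divisor is 9276/9 ≈ 1030.667.
Standard quotas: Red 2.622, Blue 4.642, Green 1.737.
Lower quotas: Red 2, Blue 4, Green 1 (sum 7, leaving 2 seats).
Remainders in descending order: Green 0.737, Blue 0.642, Red 0.622.
The surplus seats go to Green, Blue.

Red=2, Blue=5, Green=2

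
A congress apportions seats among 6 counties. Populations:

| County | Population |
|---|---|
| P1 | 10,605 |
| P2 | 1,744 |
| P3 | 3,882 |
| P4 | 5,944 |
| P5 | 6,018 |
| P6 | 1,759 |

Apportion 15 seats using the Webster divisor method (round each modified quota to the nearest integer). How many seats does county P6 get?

Standard divisor 29952/15 ≈ 1996.8; standard quotas: P1 5.311, P2 0.873, P3 1.944, P4 2.977, P5 3.014, P6 0.881.
Rounding to the nearest integer gives P1 5, P2 1, P3 2, P4 3, P5 3, P6 1 — total 15, matching the house size, so no adjustment is needed.
P6 receives 1.

1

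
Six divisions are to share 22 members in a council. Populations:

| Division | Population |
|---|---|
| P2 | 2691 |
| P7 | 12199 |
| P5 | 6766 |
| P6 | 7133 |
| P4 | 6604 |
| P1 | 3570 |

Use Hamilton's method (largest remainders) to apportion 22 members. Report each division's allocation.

P2 1, P7 7, P5 4, P6 4, P4 4, P1 2

Standard divisor: 38963 ÷ 22 ≈ 1771.045.
Standard quotas: P2 1.5194, P7 6.8880, P5 3.8203, P6 4.0276, P4 3.7289, P1 2.0158.
Lower quotas: P2 1, P7 6, P5 3, P6 4, P4 3, P1 2 (sum 19, leaving 3 seats).
Remainders in descending order: P7 0.8880, P5 0.8203, P4 0.7289, P2 0.5194, P6 0.0276, P1 0.0158.
The surplus seats go to P7, P5, P4.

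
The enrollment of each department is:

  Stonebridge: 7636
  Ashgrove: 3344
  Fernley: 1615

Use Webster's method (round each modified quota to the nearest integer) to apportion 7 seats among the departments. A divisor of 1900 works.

Stonebridge 4, Ashgrove 2, Fernley 1

With modified divisor 1900: modified quotas Stonebridge 4.019, Ashgrove 1.760, Fernley 0.850.
Rounding to the nearest integer: Stonebridge 4, Ashgrove 2, Fernley 1 (total 7).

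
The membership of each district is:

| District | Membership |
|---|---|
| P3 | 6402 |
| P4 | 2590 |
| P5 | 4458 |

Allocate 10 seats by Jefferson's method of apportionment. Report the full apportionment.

P3 5; P4 2; P5 3

Standard divisor 13450/10 ≈ 1345; standard quotas: P3 4.760, P4 1.926, P5 3.314.
Rounding down gives 4, 1, 3 = 8 seats, so the divisor must be adjusted.
With modified divisor 1200: modified quotas P3 5.335, P4 2.158, P5 3.715.
Rounding down: P3 5, P4 2, P5 3 (total 10).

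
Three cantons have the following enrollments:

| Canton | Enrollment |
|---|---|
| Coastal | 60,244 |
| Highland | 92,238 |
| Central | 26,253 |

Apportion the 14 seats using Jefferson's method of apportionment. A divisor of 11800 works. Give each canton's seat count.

Coastal=5, Highland=7, Central=2

With modified divisor 11800: modified quotas Coastal 5.105, Highland 7.817, Central 2.225.
Rounding down: Coastal 5, Highland 7, Central 2 (total 14).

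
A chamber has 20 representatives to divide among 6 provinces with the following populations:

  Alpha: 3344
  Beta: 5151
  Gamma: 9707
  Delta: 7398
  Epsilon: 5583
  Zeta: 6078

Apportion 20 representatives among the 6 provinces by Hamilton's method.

Alpha=2, Beta=3, Gamma=5, Delta=4, Epsilon=3, Zeta=3

Total 37261; standard divisor 37261/20 ≈ 1863.05.
Standard quotas: Alpha 1.7949, Beta 2.7648, Gamma 5.2103, Delta 3.9709, Epsilon 2.9967, Zeta 3.2624.
Lower quotas: Alpha 1, Beta 2, Gamma 5, Delta 3, Epsilon 2, Zeta 3 (sum 16, leaving 4 seats).
Remainders in descending order: Epsilon 0.9967, Delta 0.9709, Alpha 0.7949, Beta 0.7648, Zeta 0.2624, Gamma 0.2103.
The surplus seats go to Epsilon, Delta, Alpha, Beta.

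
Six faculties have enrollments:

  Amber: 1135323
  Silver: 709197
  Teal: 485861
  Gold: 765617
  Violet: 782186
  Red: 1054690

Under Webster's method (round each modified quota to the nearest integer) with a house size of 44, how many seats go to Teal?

Standard divisor 4932874/44 ≈ 112110.773; standard quotas: Amber 10.127, Silver 6.326, Teal 4.334, Gold 6.829, Violet 6.977, Red 9.408.
Rounding to the nearest integer gives 10, 6, 4, 7, 7, 9 = 43 seats, so the divisor must be adjusted.
With modified divisor 110100: modified quotas Amber 10.312, Silver 6.441, Teal 4.413, Gold 6.954, Violet 7.104, Red 9.579.
Rounding to the nearest integer: Amber 10, Silver 6, Teal 4, Gold 7, Violet 7, Red 10 (total 44).
Teal receives 4.

4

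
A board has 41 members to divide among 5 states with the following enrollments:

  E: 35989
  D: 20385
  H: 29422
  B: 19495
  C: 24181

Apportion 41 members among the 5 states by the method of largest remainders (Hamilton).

Total 129472; standard divisor 129472/41 ≈ 3157.854.
Standard quotas: E 11.3967, D 6.4553, H 9.3171, B 6.1735, C 7.6574.
Lower quotas: E 11, D 6, H 9, B 6, C 7 (sum 39, leaving 2 seats).
Remainders in descending order: C 0.6574, D 0.4553, E 0.3967, H 0.3171, B 0.1735.
The surplus seats go to C, D.

E 11, D 7, H 9, B 6, C 8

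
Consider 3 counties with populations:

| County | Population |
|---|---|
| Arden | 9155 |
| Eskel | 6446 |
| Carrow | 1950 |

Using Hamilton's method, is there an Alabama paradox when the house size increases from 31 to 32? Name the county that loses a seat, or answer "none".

At 31 seats: Arden 16, Eskel 11, Carrow 4.
At 32 seats: Arden 17, Eskel 12, Carrow 3.
Carrow drops from 4 to 3.

Carrow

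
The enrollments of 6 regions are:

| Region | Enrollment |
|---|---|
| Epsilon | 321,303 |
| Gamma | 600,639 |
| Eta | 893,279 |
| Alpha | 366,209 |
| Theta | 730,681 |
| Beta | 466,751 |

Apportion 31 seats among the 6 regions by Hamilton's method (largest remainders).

Epsilon 3, Gamma 6, Eta 8, Alpha 3, Theta 7, Beta 4

Standard divisor: 3378862 ÷ 31 ≈ 108995.548.
Standard quotas: Epsilon 2.9479, Gamma 5.5107, Eta 8.1956, Alpha 3.3599, Theta 6.7038, Beta 4.2823.
Lower quotas: Epsilon 2, Gamma 5, Eta 8, Alpha 3, Theta 6, Beta 4 (sum 28, leaving 3 seats).
Remainders in descending order: Epsilon 0.9479, Theta 0.7038, Gamma 0.5107, Alpha 0.3599, Beta 0.2823, Eta 0.1956.
Largest remainders: Epsilon, Theta, Gamma receive the extra seats.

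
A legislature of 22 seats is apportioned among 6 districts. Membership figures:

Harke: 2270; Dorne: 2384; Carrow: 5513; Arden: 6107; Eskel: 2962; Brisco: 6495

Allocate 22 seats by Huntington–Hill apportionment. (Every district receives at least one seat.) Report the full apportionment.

Harke 2, Dorne 2, Carrow 5, Arden 5, Eskel 3, Brisco 5

With divisor 1198: modified quotas Harke 1.895, Dorne 1.990, Carrow 4.602, Arden 5.098, Eskel 2.472, Brisco 5.422.
Geometric-mean thresholds: Harke √(1·2)=1.414, Dorne √(1·2)=1.414, Carrow √(4·5)=4.472, Arden √(5·6)=5.477, Eskel √(2·3)=2.449, Brisco √(5·6)=5.477.
Each quota rounded against its threshold gives Harke 2, Dorne 2, Carrow 5, Arden 5, Eskel 3, Brisco 5 (total 22).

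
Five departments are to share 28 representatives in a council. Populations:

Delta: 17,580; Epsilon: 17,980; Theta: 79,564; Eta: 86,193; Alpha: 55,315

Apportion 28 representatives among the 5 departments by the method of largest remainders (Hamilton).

Total 256632; standard divisor 256632/28 ≈ 9165.429.
Standard quotas: Delta 1.9181, Epsilon 1.9617, Theta 8.6809, Eta 9.4041, Alpha 6.0352.
Lower quotas: Delta 1, Epsilon 1, Theta 8, Eta 9, Alpha 6 (sum 25, leaving 3 seats).
Remainders in descending order: Epsilon 0.9617, Delta 0.9181, Theta 0.6809, Eta 0.4041, Alpha 0.0352.
The surplus seats go to Epsilon, Delta, Theta.

Delta 2, Epsilon 2, Theta 9, Eta 9, Alpha 6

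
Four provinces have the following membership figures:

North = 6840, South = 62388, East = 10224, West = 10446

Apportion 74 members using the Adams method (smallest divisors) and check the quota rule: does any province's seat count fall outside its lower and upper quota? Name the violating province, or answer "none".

South

Standard quotas: North 5.630, South 51.355, East 8.416, West 8.599.
Adams allocation: North 6, South 50, East 9, West 9.
South has quota 51.355 (lower 51, upper 52) but receives 50 — outside the quota interval.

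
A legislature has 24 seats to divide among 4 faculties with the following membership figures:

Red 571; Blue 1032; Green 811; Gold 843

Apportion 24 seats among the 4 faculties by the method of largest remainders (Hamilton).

Total 3257; standard divisor 3257/24 ≈ 135.708.
Standard quotas: Red 4.208, Blue 7.605, Green 5.976, Gold 6.212.
Lower quotas: Red 4, Blue 7, Green 5, Gold 6 (sum 22, leaving 2 seats).
Remainders in descending order: Green 0.976, Blue 0.605, Gold 0.212, Red 0.208.
Largest remainders: Green, Blue receive the extra seats.

Red 4; Blue 8; Green 6; Gold 6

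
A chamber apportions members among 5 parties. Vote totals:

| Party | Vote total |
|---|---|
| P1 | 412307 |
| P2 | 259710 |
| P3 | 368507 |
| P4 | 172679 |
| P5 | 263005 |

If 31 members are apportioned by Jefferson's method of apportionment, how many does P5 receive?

6

Standard divisor 1476208/31 ≈ 47619.613; standard quotas: P1 8.658, P2 5.454, P3 7.739, P4 3.626, P5 5.523.
Rounding down gives 8, 5, 7, 3, 5 = 28 seats, so the divisor must be adjusted.
With modified divisor 43600: modified quotas P1 9.457, P2 5.957, P3 8.452, P4 3.961, P5 6.032.
Rounding down: P1 9, P2 5, P3 8, P4 3, P5 6 (total 31).
P5 receives 6.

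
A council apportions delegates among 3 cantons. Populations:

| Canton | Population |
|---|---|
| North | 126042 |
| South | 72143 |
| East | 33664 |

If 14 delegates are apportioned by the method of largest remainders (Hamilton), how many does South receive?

4

Standard divisor: 231849 ÷ 14 ≈ 16560.643.
Standard quotas: North 7.6109, South 4.3563, East 2.0328.
Lower quotas: North 7, South 4, East 2 (sum 13, leaving 1 seat).
Remainders in descending order: North 0.6109, South 0.3563, East 0.0328.
The surplus seat goes to North.
South receives 4.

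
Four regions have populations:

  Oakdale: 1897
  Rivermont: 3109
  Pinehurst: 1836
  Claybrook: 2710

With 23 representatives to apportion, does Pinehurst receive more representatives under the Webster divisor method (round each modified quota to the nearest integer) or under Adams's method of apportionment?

Webster: Oakdale 5, Rivermont 7, Pinehurst 4, Claybrook 7.
Adams: Oakdale 5, Rivermont 7, Pinehurst 5, Claybrook 6.
Pinehurst gets 4 under Webster and 5 under Adams.

Adams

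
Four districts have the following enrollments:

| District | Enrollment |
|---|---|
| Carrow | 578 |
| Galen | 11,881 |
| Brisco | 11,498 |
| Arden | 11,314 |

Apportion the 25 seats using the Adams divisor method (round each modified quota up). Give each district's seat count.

Standard divisor 35271/25 ≈ 1410.84; standard quotas: Carrow 0.410, Galen 8.421, Brisco 8.150, Arden 8.019.
Rounding up gives 1, 9, 9, 9 = 28 seats, so the divisor must be adjusted.
With modified divisor 1600: modified quotas Carrow 0.361, Galen 7.426, Brisco 7.186, Arden 7.071.
Rounding up: Carrow 1, Galen 8, Brisco 8, Arden 8 (total 25).

Carrow: 1, Galen: 8, Brisco: 8, Arden: 8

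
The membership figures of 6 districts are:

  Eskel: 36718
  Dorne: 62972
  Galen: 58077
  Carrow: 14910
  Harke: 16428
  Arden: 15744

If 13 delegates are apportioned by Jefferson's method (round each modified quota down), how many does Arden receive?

Standard divisor 204849/13 ≈ 15757.615; standard quotas: Eskel 2.330, Dorne 3.996, Galen 3.686, Carrow 0.946, Harke 1.043, Arden 0.999.
Rounding down gives 2, 3, 3, 0, 1, 0 = 9 seats, so the divisor must be adjusted.
With modified divisor 13600: modified quotas Eskel 2.700, Dorne 4.630, Galen 4.270, Carrow 1.096, Harke 1.208, Arden 1.158.
Rounding down: Eskel 2, Dorne 4, Galen 4, Carrow 1, Harke 1, Arden 1 (total 13).
Arden receives 1.

1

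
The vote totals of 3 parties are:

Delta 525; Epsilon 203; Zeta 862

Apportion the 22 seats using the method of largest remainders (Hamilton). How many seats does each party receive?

Delta: 7; Epsilon: 3; Zeta: 12

Standard divisor: 1590 ÷ 22 ≈ 72.273.
Standard quotas: Delta 7.264, Epsilon 2.809, Zeta 11.927.
Lower quotas: Delta 7, Epsilon 2, Zeta 11 (sum 20, leaving 2 seats).
Remainders in descending order: Zeta 0.927, Epsilon 0.809, Delta 0.264.
Largest remainders: Zeta, Epsilon receive the extra seats.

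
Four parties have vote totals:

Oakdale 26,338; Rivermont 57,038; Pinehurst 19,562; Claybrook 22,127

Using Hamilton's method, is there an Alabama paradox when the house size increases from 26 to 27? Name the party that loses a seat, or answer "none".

At 26 seats: Oakdale 5, Rivermont 12, Pinehurst 4, Claybrook 5.
At 27 seats: Oakdale 6, Rivermont 12, Pinehurst 4, Claybrook 5.
No party's allocation decreased.

none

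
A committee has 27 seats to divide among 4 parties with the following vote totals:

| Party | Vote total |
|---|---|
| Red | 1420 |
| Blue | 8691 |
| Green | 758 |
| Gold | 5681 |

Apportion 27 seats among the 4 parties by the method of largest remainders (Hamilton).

Red: 3, Blue: 14, Green: 1, Gold: 9

Standard divisor: 16550 ÷ 27 ≈ 612.963.
Standard quotas: Red 2.3166, Blue 14.1787, Green 1.2366, Gold 9.2681.
Lower quotas: Red 2, Blue 14, Green 1, Gold 9 (sum 26, leaving 1 seat).
Remainders in descending order: Red 0.3166, Gold 0.2681, Green 0.2366, Blue 0.1787.
The surplus seat goes to Red.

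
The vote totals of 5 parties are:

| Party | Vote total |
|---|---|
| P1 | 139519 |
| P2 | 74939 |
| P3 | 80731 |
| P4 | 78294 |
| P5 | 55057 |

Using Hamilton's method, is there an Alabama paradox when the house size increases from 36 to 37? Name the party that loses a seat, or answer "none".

At 36 seats: P1 12, P2 6, P3 7, P4 6, P5 5.
At 37 seats: P1 12, P2 6, P3 7, P4 7, P5 5.
No party's allocation decreased.

none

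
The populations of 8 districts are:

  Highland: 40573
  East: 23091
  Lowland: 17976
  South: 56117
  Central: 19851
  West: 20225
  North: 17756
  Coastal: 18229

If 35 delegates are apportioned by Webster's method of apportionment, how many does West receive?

3

Standard divisor 213818/35 ≈ 6109.086; standard quotas: Highland 6.641, East 3.780, Lowland 2.943, South 9.186, Central 3.249, West 3.311, North 2.906, Coastal 2.984.
Rounding to the nearest integer gives Highland 7, East 4, Lowland 3, South 9, Central 3, West 3, North 3, Coastal 3 — total 35, matching the house size, so no adjustment is needed.
West receives 3.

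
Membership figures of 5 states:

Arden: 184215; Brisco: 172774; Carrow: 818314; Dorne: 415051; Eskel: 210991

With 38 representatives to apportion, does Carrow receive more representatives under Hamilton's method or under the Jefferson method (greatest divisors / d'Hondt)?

Hamilton: Arden 4, Brisco 4, Carrow 17, Dorne 9, Eskel 4.
Jefferson: Arden 4, Brisco 3, Carrow 18, Dorne 9, Eskel 4.
Carrow gets 17 under Hamilton and 18 under Jefferson.

Jefferson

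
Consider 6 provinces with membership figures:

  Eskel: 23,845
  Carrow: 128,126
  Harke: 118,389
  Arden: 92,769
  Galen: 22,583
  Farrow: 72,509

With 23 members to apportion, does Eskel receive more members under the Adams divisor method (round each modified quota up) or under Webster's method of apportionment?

Adams: Eskel 2, Carrow 6, Harke 6, Arden 4, Galen 1, Farrow 4.
Webster: Eskel 1, Carrow 6, Harke 6, Arden 5, Galen 1, Farrow 4.
Eskel gets 2 under Adams and 1 under Webster.

Adams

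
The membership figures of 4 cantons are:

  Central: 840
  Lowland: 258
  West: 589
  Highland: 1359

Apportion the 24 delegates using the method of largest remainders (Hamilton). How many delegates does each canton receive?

The standard divisor is 3046/24 ≈ 126.917.
Standard quotas: Central 6.619, Lowland 2.033, West 4.641, Highland 10.708.
Lower quotas: Central 6, Lowland 2, West 4, Highland 10 (sum 22, leaving 2 seats).
Remainders in descending order: Highland 0.708, West 0.641, Central 0.619, Lowland 0.033.
The surplus seats go to Highland, West.

Central 6; Lowland 2; West 5; Highland 11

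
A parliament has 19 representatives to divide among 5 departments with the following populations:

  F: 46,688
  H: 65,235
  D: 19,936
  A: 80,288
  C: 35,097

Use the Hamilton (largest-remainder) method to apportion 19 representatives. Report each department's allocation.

The standard divisor is 247244/19 ≈ 13012.842.
Standard quotas: F 3.5878, H 5.0131, D 1.5320, A 6.1699, C 2.6971.
Lower quotas: F 3, H 5, D 1, A 6, C 2 (sum 17, leaving 2 seats).
Remainders in descending order: C 0.6971, F 0.5878, D 0.5320, A 0.1699, H 0.0131.
Largest remainders: C, F receive the extra seats.

F 4, H 5, D 1, A 6, C 3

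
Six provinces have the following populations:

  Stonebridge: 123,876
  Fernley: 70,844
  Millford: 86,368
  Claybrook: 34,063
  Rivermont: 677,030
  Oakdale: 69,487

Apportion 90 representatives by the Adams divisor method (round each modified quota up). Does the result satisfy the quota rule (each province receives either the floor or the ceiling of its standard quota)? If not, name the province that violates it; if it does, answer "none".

Standard quotas: Stonebridge 10.501, Fernley 6.006, Millford 7.322, Claybrook 2.888, Rivermont 57.393, Oakdale 5.891.
Adams allocation: Stonebridge 11, Fernley 6, Millford 8, Claybrook 3, Rivermont 56, Oakdale 6.
Rivermont has quota 57.393 (lower 57, upper 58) but receives 56 — outside the quota interval.

Rivermont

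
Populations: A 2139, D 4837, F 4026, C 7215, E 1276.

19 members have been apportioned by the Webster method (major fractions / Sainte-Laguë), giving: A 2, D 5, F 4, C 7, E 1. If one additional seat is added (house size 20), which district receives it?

Priority for the next seat is population ÷ (current seats + 0.5).
Priorities: A 855.600, D 879.455, F 894.667, C 962.000, E 850.667.
Highest priority: C.

C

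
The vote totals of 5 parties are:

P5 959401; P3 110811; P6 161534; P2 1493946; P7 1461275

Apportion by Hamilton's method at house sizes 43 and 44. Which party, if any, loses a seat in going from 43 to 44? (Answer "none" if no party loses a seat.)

At 43 seats: P5 10, P3 1, P6 2, P2 15, P7 15.
At 44 seats: P5 10, P3 1, P6 2, P2 16, P7 15.
No party's allocation decreased.

none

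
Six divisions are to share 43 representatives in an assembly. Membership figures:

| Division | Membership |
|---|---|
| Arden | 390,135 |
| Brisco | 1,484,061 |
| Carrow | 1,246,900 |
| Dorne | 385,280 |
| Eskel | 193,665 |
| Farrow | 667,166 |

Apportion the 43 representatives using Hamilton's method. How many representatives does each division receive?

Arden 4, Brisco 15, Carrow 12, Dorne 4, Eskel 2, Farrow 6

Standard divisor: 4367207 ÷ 43 ≈ 101562.953.
Standard quotas: Arden 3.8413, Brisco 14.6122, Carrow 12.2771, Dorne 3.7935, Eskel 1.9068, Farrow 6.5690.
Lower quotas: Arden 3, Brisco 14, Carrow 12, Dorne 3, Eskel 1, Farrow 6 (sum 39, leaving 4 seats).
Remainders in descending order: Eskel 0.9068, Arden 0.8413, Dorne 0.7935, Brisco 0.6122, Farrow 0.5690, Carrow 0.2771.
The surplus seats go to Eskel, Arden, Dorne, Brisco.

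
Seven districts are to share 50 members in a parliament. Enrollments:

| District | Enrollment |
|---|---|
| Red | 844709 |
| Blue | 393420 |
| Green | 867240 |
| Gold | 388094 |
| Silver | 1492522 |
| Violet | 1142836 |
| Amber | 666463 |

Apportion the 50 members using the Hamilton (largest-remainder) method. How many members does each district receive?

Total 5795284; standard divisor 5795284/50 ≈ 115905.68.
Standard quotas: Red 7.2879, Blue 3.3943, Green 7.4823, Gold 3.3484, Silver 12.8770, Violet 9.8601, Amber 5.7500.
Lower quotas: Red 7, Blue 3, Green 7, Gold 3, Silver 12, Violet 9, Amber 5 (sum 46, leaving 4 seats).
Remainders in descending order: Silver 0.8770, Violet 0.8601, Amber 0.7500, Green 0.4823, Blue 0.3943, Gold 0.3484, Red 0.2879.
The surplus seats go to Silver, Violet, Amber, Green.

Red 7; Blue 3; Green 8; Gold 3; Silver 13; Violet 10; Amber 6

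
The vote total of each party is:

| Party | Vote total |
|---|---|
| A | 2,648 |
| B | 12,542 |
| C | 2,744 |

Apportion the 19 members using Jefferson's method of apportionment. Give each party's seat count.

A 2, B 14, C 3

Standard divisor 17934/19 ≈ 943.895; standard quotas: A 2.805, B 13.287, C 2.907.
Rounding down gives 2, 13, 2 = 17 seats, so the divisor must be adjusted.
With modified divisor 890: modified quotas A 2.975, B 14.092, C 3.083.
Rounding down: A 2, B 14, C 3 (total 19).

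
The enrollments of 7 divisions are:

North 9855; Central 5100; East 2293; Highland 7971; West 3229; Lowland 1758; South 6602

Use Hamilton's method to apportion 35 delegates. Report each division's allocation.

The standard divisor is 36808/35 ≈ 1051.657.
Standard quotas: North 9.3709, Central 4.8495, East 2.1804, Highland 7.5795, West 3.0704, Lowland 1.6716, South 6.2777.
Lower quotas: North 9, Central 4, East 2, Highland 7, West 3, Lowland 1, South 6 (sum 32, leaving 3 seats).
Remainders in descending order: Central 0.8495, Lowland 0.6716, Highland 0.5795, North 0.3709, South 0.2777, East 0.1804, West 0.0704.
The surplus seats go to Central, Lowland, Highland.

North 9, Central 5, East 2, Highland 8, West 3, Lowland 2, South 6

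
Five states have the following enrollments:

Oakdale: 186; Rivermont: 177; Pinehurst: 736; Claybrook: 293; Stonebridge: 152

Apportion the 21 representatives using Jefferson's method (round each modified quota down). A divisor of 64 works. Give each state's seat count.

With modified divisor 64: modified quotas Oakdale 2.906, Rivermont 2.766, Pinehurst 11.500, Claybrook 4.578, Stonebridge 2.375.
Rounding down: Oakdale 2, Rivermont 2, Pinehurst 11, Claybrook 4, Stonebridge 2 (total 21).

Oakdale=2, Rivermont=2, Pinehurst=11, Claybrook=4, Stonebridge=2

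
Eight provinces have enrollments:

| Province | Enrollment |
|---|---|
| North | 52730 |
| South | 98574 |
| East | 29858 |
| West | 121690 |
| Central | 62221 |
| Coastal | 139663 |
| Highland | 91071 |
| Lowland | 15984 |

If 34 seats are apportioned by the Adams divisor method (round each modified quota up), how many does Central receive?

4

Standard divisor 611791/34 ≈ 17993.853; standard quotas: North 2.930, South 5.478, East 1.659, West 6.763, Central 3.458, Coastal 7.762, Highland 5.061, Lowland 0.888.
Rounding up gives 3, 6, 2, 7, 4, 8, 6, 1 = 37 seats, so the divisor must be adjusted.
With modified divisor 20100: modified quotas North 2.623, South 4.904, East 1.485, West 6.054, Central 3.096, Coastal 6.948, Highland 4.531, Lowland 0.795.
Rounding up: North 3, South 5, East 2, West 7, Central 4, Coastal 7, Highland 5, Lowland 1 (total 34).
Central receives 4.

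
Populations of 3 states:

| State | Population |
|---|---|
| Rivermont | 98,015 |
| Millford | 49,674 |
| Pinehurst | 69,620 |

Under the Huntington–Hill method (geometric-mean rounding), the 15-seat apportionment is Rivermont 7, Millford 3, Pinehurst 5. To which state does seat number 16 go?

Priority for the next seat is population ÷ (√(s·(s+1))).
Priorities: Rivermont 13097.805, Millford 14339.649, Pinehurst 12710.815.
Highest priority: Millford.

Millford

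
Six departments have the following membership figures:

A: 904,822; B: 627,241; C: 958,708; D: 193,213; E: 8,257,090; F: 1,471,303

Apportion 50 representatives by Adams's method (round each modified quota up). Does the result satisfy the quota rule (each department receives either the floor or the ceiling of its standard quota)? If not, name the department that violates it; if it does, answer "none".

E

Standard quotas: A 3.645, B 2.527, C 3.862, D 0.778, E 33.262, F 5.927.
Adams allocation: A 4, B 3, C 4, D 1, E 32, F 6.
E has quota 33.262 (lower 33, upper 34) but receives 32 — outside the quota interval.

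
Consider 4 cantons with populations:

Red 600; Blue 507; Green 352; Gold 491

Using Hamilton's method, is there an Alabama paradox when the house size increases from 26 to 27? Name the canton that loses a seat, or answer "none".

none

At 26 seats: Red 8, Blue 7, Green 5, Gold 6.
At 27 seats: Red 8, Blue 7, Green 5, Gold 7.
No canton's allocation decreased.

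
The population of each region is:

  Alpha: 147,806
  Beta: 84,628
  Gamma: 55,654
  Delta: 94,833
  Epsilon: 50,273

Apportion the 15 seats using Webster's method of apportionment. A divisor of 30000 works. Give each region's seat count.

Alpha 5; Beta 3; Gamma 2; Delta 3; Epsilon 2

With modified divisor 30000: modified quotas Alpha 4.927, Beta 2.821, Gamma 1.855, Delta 3.161, Epsilon 1.676.
Rounding to the nearest integer: Alpha 5, Beta 3, Gamma 2, Delta 3, Epsilon 2 (total 15).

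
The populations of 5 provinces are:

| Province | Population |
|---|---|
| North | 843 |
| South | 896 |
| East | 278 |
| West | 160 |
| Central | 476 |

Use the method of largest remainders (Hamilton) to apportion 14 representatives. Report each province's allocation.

North=4; South=5; East=1; West=1; Central=3

Total 2653; standard divisor 2653/14 ≈ 189.5.
Standard quotas: North 4.449, South 4.728, East 1.467, West 0.844, Central 2.512.
Lower quotas: North 4, South 4, East 1, West 0, Central 2 (sum 11, leaving 3 seats).
Remainders in descending order: West 0.844, South 0.728, Central 0.512, East 0.467, North 0.449.
The surplus seats go to West, South, Central.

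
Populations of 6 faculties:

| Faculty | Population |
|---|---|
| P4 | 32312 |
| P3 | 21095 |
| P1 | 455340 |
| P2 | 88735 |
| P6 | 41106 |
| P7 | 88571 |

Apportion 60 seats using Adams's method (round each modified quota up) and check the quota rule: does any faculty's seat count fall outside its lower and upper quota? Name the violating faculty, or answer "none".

P1

Standard quotas: P4 2.666, P3 1.741, P1 37.571, P2 7.322, P6 3.392, P7 7.308.
Adams allocation: P4 3, P3 2, P1 36, P2 8, P6 4, P7 7.
P1 has quota 37.571 (lower 37, upper 38) but receives 36 — outside the quota interval.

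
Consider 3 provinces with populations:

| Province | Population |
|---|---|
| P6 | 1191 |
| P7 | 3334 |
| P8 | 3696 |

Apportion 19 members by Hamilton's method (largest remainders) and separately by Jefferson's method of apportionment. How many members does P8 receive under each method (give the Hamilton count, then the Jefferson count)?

Hamilton: P6 3, P7 8, P8 8.
Jefferson: P6 2, P7 8, P8 9.
P8 gets 8 under Hamilton and 9 under Jefferson.

8 and 9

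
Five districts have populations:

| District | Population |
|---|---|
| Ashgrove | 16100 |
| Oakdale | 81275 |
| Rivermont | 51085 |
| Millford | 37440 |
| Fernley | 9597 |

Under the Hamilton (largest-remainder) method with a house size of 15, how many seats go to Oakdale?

The standard divisor is 195497/15 ≈ 13033.133.
Standard quotas: Ashgrove 1.2353, Oakdale 6.2360, Rivermont 3.9196, Millford 2.8727, Fernley 0.7364.
Lower quotas: Ashgrove 1, Oakdale 6, Rivermont 3, Millford 2, Fernley 0 (sum 12, leaving 3 seats).
Remainders in descending order: Rivermont 0.9196, Millford 0.8727, Fernley 0.7364, Oakdale 0.2360, Ashgrove 0.2353.
The surplus seats go to Rivermont, Millford, Fernley.
Oakdale receives 6.

6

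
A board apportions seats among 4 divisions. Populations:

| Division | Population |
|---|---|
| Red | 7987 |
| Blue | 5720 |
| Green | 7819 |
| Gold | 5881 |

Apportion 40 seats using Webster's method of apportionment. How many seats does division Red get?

Standard divisor 27407/40 ≈ 685.175; standard quotas: Red 11.657, Blue 8.348, Green 11.412, Gold 8.583.
Rounding to the nearest integer gives Red 12, Blue 8, Green 11, Gold 9 — total 40, matching the house size, so no adjustment is needed.
Red receives 12.

12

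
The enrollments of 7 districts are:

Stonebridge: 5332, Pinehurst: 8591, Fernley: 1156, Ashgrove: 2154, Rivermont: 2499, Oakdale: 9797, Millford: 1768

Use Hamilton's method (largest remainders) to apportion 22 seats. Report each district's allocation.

Stonebridge 4, Pinehurst 6, Fernley 1, Ashgrove 1, Rivermont 2, Oakdale 7, Millford 1

Total 31297; standard divisor 31297/22 ≈ 1422.591.
Standard quotas: Stonebridge 3.7481, Pinehurst 6.0390, Fernley 0.8126, Ashgrove 1.5141, Rivermont 1.7567, Oakdale 6.8867, Millford 1.2428.
Lower quotas: Stonebridge 3, Pinehurst 6, Fernley 0, Ashgrove 1, Rivermont 1, Oakdale 6, Millford 1 (sum 18, leaving 4 seats).
Remainders in descending order: Oakdale 0.8867, Fernley 0.8126, Rivermont 0.7567, Stonebridge 0.7481, Ashgrove 0.5141, Millford 0.2428, Pinehurst 0.0390.
Largest remainders: Oakdale, Fernley, Rivermont, Stonebridge receive the extra seats.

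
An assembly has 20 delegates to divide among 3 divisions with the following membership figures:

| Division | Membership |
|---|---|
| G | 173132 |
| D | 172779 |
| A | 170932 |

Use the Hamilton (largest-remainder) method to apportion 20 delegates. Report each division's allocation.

The standard divisor is 516843/20 ≈ 25842.15.
Standard quotas: G 6.6996, D 6.6859, A 6.6145.
Lower quotas: G 6, D 6, A 6 (sum 18, leaving 2 seats).
Remainders in descending order: G 0.6996, D 0.6859, A 0.6145.
Largest remainders: G, D receive the extra seats.

G 7, D 7, A 6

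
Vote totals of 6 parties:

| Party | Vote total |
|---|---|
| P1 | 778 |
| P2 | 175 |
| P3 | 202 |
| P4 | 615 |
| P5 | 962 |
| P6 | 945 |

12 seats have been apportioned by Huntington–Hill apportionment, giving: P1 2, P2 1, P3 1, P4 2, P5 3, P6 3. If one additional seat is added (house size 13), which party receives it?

P1

Priority for the next seat is population ÷ (√(s·(s+1))).
Priorities: P1 317.617, P2 123.744, P3 142.836, P4 251.073, P5 277.705, P6 272.798.
Highest priority: P1.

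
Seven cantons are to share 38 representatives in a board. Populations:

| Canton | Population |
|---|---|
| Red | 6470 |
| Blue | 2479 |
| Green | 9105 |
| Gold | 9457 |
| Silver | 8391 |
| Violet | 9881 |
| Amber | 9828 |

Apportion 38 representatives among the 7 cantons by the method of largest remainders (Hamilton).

Red: 4, Blue: 2, Green: 6, Gold: 6, Silver: 6, Violet: 7, Amber: 7

Standard divisor: 55611 ÷ 38 ≈ 1463.447.
Standard quotas: Red 4.4211, Blue 1.6939, Green 6.2216, Gold 6.4621, Silver 5.7337, Violet 6.7519, Amber 6.7156.
Lower quotas: Red 4, Blue 1, Green 6, Gold 6, Silver 5, Violet 6, Amber 6 (sum 34, leaving 4 seats).
Remainders in descending order: Violet 0.7519, Silver 0.7337, Amber 0.7156, Blue 0.6939, Gold 0.4621, Red 0.4211, Green 0.2216.
The surplus seats go to Violet, Silver, Amber, Blue.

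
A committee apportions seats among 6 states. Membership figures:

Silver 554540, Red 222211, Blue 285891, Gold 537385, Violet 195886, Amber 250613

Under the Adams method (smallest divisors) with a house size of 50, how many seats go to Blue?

7

Standard divisor 2046526/50 ≈ 40930.52; standard quotas: Silver 13.548, Red 5.429, Blue 6.985, Gold 13.129, Violet 4.786, Amber 6.123.
Rounding up gives 14, 6, 7, 14, 5, 7 = 53 seats, so the divisor must be adjusted.
With modified divisor 43500: modified quotas Silver 12.748, Red 5.108, Blue 6.572, Gold 12.354, Violet 4.503, Amber 5.761.
Rounding up: Silver 13, Red 6, Blue 7, Gold 13, Violet 5, Amber 6 (total 50).
Blue receives 7.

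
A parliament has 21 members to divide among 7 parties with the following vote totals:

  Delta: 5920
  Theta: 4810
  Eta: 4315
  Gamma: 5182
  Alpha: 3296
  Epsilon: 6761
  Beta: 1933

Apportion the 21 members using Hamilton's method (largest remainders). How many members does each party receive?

The standard divisor is 32217/21 ≈ 1534.143.
Standard quotas: Delta 3.8588, Theta 3.1353, Eta 2.8126, Gamma 3.3778, Alpha 2.1484, Epsilon 4.4070, Beta 1.2600.
Lower quotas: Delta 3, Theta 3, Eta 2, Gamma 3, Alpha 2, Epsilon 4, Beta 1 (sum 18, leaving 3 seats).
Remainders in descending order: Delta 0.8588, Eta 0.8126, Epsilon 0.4070, Gamma 0.3778, Beta 0.2600, Alpha 0.1484, Theta 0.1353.
Largest remainders: Delta, Eta, Epsilon receive the extra seats.

Delta: 4; Theta: 3; Eta: 3; Gamma: 3; Alpha: 2; Epsilon: 5; Beta: 1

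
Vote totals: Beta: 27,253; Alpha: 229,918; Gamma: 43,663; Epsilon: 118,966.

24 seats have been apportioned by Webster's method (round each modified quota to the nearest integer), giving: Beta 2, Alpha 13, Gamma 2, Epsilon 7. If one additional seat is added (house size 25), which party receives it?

Gamma

Priority for the next seat is population ÷ (current seats + 0.5).
Priorities: Beta 10901.200, Alpha 17030.963, Gamma 17465.200, Epsilon 15862.133.
Highest priority: Gamma.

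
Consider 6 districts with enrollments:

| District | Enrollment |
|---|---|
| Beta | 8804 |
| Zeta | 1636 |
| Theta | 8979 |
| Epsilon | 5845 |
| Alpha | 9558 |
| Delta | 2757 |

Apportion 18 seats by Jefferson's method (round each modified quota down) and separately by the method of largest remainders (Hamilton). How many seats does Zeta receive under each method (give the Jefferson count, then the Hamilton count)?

0 and 1

Jefferson: Beta 4, Zeta 0, Theta 5, Epsilon 3, Alpha 5, Delta 1.
Hamilton: Beta 4, Zeta 1, Theta 4, Epsilon 3, Alpha 5, Delta 1.
Zeta gets 0 under Jefferson and 1 under Hamilton.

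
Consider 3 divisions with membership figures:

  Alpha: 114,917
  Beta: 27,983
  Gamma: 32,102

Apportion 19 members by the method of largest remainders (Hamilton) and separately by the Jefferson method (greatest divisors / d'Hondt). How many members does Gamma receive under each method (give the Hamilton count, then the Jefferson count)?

Hamilton: Alpha 12, Beta 3, Gamma 4.
Jefferson: Alpha 13, Beta 3, Gamma 3.
Gamma gets 4 under Hamilton and 3 under Jefferson.

4 and 3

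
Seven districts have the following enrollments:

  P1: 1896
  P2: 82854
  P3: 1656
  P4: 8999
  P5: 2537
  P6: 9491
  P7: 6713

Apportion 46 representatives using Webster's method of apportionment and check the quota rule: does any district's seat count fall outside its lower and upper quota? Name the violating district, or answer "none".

P2

Standard quotas: P1 0.764, P2 33.390, P3 0.667, P4 3.627, P5 1.022, P6 3.825, P7 2.705.
Webster allocation: P1 1, P2 32, P3 1, P4 4, P5 1, P6 4, P7 3.
P2 has quota 33.390 (lower 33, upper 34) but receives 32 — outside the quota interval.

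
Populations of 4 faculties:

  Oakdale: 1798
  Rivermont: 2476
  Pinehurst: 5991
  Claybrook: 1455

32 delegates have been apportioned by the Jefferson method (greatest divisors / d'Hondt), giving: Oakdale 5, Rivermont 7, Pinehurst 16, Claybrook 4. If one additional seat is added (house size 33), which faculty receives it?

Pinehurst

Priority for the next seat is population ÷ (current seats + 1).
Priorities: Oakdale 299.667, Rivermont 309.500, Pinehurst 352.412, Claybrook 291.000.
Highest priority: Pinehurst.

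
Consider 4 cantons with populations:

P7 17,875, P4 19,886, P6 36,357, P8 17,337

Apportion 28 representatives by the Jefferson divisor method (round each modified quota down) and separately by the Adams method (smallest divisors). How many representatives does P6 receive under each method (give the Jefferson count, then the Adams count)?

Jefferson: P7 5, P4 6, P6 12, P8 5.
Adams: P7 6, P4 6, P6 11, P8 5.
P6 gets 12 under Jefferson and 11 under Adams.

12 and 11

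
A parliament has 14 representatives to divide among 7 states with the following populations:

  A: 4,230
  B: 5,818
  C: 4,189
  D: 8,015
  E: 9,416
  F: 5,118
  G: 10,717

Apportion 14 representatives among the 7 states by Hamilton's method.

A=1, B=2, C=1, D=2, E=3, F=2, G=3

The standard divisor is 47503/14 ≈ 3393.071.
Standard quotas: A 1.2467, B 1.7147, C 1.2346, D 2.3622, E 2.7751, F 1.5084, G 3.1585.
Lower quotas: A 1, B 1, C 1, D 2, E 2, F 1, G 3 (sum 11, leaving 3 seats).
Remainders in descending order: E 0.7751, B 0.7147, F 0.5084, D 0.3622, A 0.2467, C 0.2346, G 0.1585.
Largest remainders: E, B, F receive the extra seats.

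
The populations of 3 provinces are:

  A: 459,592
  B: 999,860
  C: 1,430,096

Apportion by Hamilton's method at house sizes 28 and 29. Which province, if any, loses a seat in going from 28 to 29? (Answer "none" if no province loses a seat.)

At 28 seats: A 4, B 10, C 14.
At 29 seats: A 5, B 10, C 14.
No province's allocation decreased.

none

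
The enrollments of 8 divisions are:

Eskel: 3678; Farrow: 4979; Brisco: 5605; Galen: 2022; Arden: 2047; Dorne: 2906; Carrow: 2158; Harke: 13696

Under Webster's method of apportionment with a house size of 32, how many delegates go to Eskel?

Standard divisor 37091/32 ≈ 1159.094; standard quotas: Eskel 3.173, Farrow 4.296, Brisco 4.836, Galen 1.744, Arden 1.766, Dorne 2.507, Carrow 1.862, Harke 11.816.
Rounding to the nearest integer gives 3, 4, 5, 2, 2, 3, 2, 12 = 33 seats, so the divisor must be adjusted.
With modified divisor 1180: modified quotas Eskel 3.117, Farrow 4.219, Brisco 4.750, Galen 1.714, Arden 1.735, Dorne 2.463, Carrow 1.829, Harke 11.607.
Rounding to the nearest integer: Eskel 3, Farrow 4, Brisco 5, Galen 2, Arden 2, Dorne 2, Carrow 2, Harke 12 (total 32).
Eskel receives 3.

3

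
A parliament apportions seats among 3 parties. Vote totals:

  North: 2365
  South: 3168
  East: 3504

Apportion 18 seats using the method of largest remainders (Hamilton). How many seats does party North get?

The standard divisor is 9037/18 ≈ 502.056.
Standard quotas: North 4.711, South 6.310, East 6.979.
Lower quotas: North 4, South 6, East 6 (sum 16, leaving 2 seats).
Remainders in descending order: East 0.979, North 0.711, South 0.310.
Largest remainders: East, North receive the extra seats.
North receives 5.

5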